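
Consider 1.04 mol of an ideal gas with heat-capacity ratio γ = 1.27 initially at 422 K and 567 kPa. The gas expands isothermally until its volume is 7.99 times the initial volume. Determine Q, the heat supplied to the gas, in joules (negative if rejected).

7580 J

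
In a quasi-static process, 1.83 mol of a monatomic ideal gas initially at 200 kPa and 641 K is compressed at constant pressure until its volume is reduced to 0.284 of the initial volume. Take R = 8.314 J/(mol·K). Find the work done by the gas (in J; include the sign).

V₁ = nRT₁/P₁ = 1.83×8.314×641/200 = 48.8 L.
Isobaric: P stays 200 kPa; V/T = const ⇒ T₂ = 182 K, V₂ = 13.8 L.
W = PΔV = 200×(13.8−48.8) kPa·L = -6980 J.

-6980 J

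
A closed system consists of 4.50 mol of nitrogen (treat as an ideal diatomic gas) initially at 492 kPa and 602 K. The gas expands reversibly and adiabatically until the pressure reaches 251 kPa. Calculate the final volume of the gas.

74.0 L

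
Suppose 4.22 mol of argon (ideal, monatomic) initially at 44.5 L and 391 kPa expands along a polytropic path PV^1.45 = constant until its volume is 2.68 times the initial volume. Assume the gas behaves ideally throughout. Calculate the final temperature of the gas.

318 K

T₁ = P₁V₁/(nR) = 391×44.5/(4.22×8.314) = 496 K.
Polytropic n=1.45: T₂ = T₁(V₁/V₂)^(n−1) = 496×(0.373)^0.45 = 318 K; P₂ = P₁(V₁/V₂)^n = 93.6 kPa.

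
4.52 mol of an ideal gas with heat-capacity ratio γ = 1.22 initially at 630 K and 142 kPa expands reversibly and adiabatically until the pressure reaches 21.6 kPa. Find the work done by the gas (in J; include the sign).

V₁ = nRT₁/P₁ = 4.52×8.314×630/142 = 167 L.
Adiabatic: T₂/T₁ = (P₂/P₁)^((γ−1)/γ) ⇒ T₂ = 630×(0.152)^0.180 = 449 K; V₂ = 780 L.
ΔU = nCvΔT = 4.52×37.8×(449−630) = -31000 J.
Q = 0 for an adiabatic process, so W = −ΔU = 31000 J.

31000 J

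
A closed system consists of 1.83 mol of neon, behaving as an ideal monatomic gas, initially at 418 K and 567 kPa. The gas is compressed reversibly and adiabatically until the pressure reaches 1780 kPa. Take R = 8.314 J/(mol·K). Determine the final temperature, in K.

661 K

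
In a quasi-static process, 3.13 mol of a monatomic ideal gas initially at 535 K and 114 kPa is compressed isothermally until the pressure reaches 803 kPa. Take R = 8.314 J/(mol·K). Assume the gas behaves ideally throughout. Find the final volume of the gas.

17.3 L

V₁ = nRT₁/P₁ = 3.13×8.314×535/114 = 122 L.
Isothermal: T stays 535 K; PV = const ⇒ V₂ = 17.3 L, P₂ = 803 kPa.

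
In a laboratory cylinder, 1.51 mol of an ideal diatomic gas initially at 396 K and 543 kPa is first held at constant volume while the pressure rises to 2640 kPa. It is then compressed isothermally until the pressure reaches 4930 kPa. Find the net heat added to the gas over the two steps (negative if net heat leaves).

32900 J

V₁ = nRT₁/P₁ = 1.51×8.314×396/543 = 9.16 L.
Step 1 — Isochoric: V stays 9.16 L; P/T = const ⇒ T₂ = 1930 K, P₂ = 2640 kPa.
W = 0 (no volume change).
ΔU = nCvΔT = 1.51×20.8×(1930−396) = 48000 J.
Q = ΔU = 48000 J.
State after step 1: P = 2640 kPa, V = 9.16 L, T = 1930 K.
Step 2 — Isothermal: T stays 1930 K; PV = const ⇒ V₂ = 4.90 L, P₂ = 4930 kPa.
ΔU = 0 (ideal gas, T constant).
W = nRT ln(V₂/V₁) = 1.51×8.314×1930×ln(0.535) = -15100 J.
Q = ΔU + W = -15100 J.
Net over both steps: W = -15100 J, Q = 32900 J, ΔU = 48000 J.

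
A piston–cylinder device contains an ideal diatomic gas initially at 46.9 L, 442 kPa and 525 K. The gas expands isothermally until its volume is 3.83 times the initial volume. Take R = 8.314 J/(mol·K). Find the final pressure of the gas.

115 kPa

Isothermal: T stays 525 K; PV = const ⇒ V₂ = 180 L, P₂ = 115 kPa.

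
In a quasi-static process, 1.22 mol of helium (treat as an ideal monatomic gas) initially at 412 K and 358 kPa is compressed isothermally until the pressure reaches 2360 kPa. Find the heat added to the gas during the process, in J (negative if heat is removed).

V₁ = nRT₁/P₁ = 1.22×8.314×412/358 = 11.7 L.
Isothermal: T stays 412 K; PV = const ⇒ V₂ = 1.77 L, P₂ = 2360 kPa.
ΔU = 0 (ideal gas, T constant).
W = nRT ln(V₂/V₁) = 1.22×8.314×412×ln(0.152) = -7880 J.
Q = ΔU + W = -7880 J.

-7880 J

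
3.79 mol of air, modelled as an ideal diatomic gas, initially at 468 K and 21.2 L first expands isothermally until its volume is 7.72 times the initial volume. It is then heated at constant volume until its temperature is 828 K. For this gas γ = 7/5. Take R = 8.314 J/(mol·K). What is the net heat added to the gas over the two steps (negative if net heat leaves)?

58500 J

P₁ = nRT₁/V₁ = 3.79×8.314×468/21.2 = 696 kPa.
Step 1 — Isothermal: T stays 468 K; PV = const ⇒ V₂ = 164 L, P₂ = 90.1 kPa.
ΔU = 0 (ideal gas, T constant).
W = nRT ln(V₂/V₁) = 3.79×8.314×468×ln(7.72) = 30100 J.
Q = ΔU + W = 30100 J.
State after step 1: P = 90.1 kPa, V = 164 L, T = 468 K.
Step 2 — Isochoric: V stays 164 L; P/T = const ⇒ T₂ = 828 K, P₂ = 159 kPa.
W = 0 (no volume change).
ΔU = nCvΔT = 3.79×20.8×(828−468) = 28400 J.
Q = ΔU = 28400 J.
Net over both steps: W = 30100 J, Q = 58500 J, ΔU = 28400 J.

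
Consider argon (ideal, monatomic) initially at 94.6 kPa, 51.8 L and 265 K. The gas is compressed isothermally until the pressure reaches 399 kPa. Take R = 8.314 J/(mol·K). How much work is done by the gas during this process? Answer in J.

-7050 J

n = P₁V₁/(RT₁) = 94.6×51.8/(8.314×265) = 2.22 mol.
Isothermal: T stays 265 K; PV = const ⇒ V₂ = 12.3 L, P₂ = 399 kPa.
W = nRT ln(V₂/V₁) = 2.22×8.314×265×ln(0.237) = -7050 J.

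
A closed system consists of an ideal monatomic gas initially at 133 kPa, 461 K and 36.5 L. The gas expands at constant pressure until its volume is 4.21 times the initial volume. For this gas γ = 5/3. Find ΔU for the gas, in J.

n = P₁V₁/(RT₁) = 133×36.5/(8.314×461) = 1.27 mol.
Isobaric: P stays 133 kPa; V/T = const ⇒ T₂ = 1940 K, V₂ = 154 L.
For an ideal gas ΔU = nCvΔT with Cv = (3/2)R = 12.5 J/(mol·K).
ΔU = 1.27×12.5×(1940−461) = 23400 J.

23400 J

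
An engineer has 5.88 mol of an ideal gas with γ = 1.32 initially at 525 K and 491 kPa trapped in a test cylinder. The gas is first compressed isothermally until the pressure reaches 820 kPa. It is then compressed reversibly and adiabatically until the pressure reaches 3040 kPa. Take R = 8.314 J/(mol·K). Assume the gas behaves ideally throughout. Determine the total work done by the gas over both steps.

V₁ = nRT₁/P₁ = 5.88×8.314×525/491 = 52.3 L.
Step 1 — Isothermal: T stays 525 K; PV = const ⇒ V₂ = 31.3 L, P₂ = 820 kPa.
ΔU = 0 (ideal gas, T constant).
W = nRT ln(V₂/V₁) = 5.88×8.314×525×ln(0.599) = -13200 J.
Q = ΔU + W = -13200 J.
State after step 1: P = 820 kPa, V = 31.3 L, T = 525 K.
Step 2 — Adiabatic: T₂/T₁ = (P₂/P₁)^((γ−1)/γ) ⇒ T₂ = 525×(3.71)^0.242 = 721 K; V₂ = 11.6 L.
ΔU = nCvΔT = 5.88×26.0×(721−525) = 30000 J.
Q = 0 for an adiabatic process, so W = −ΔU = -30000 J.
Net over both steps: W = -43200 J, Q = -13200 J, ΔU = 30000 J.

-43200 J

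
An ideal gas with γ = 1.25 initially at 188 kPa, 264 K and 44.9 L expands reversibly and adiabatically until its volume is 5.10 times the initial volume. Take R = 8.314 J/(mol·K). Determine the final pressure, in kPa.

Adiabatic: TV^(γ−1) = const ⇒ T₂ = 264×(0.196)^0.250 = 176 K; PV^γ = const ⇒ P₂ = 24.5 kPa.

24.5 kPa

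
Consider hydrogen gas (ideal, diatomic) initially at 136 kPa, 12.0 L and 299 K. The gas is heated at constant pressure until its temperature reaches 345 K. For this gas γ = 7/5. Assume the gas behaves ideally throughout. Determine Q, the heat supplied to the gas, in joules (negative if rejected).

879 J

n = P₁V₁/(RT₁) = 136×12.0/(8.314×299) = 0.657 mol.
Isobaric: P stays 136 kPa; V/T = const ⇒ T₂ = 345 K, V₂ = 13.8 L.
W = PΔV = 136×(13.8−12.0) kPa·L = 251 J.
ΔU = nCvΔT = 0.657×20.8×(345−299) = 628 J.
Q = ΔU + W = nCpΔT = 879 J.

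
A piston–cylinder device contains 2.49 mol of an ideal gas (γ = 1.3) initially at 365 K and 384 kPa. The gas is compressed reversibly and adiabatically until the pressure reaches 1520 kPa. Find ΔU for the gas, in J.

9410 J

V₁ = nRT₁/P₁ = 2.49×8.314×365/384 = 19.7 L.
Adiabatic: T₂/T₁ = (P₂/P₁)^((γ−1)/γ) ⇒ T₂ = 365×(3.96)^0.231 = 501 K; V₂ = 6.83 L.
For an ideal gas ΔU = nCvΔT with Cv = R/(γ−1) = 27.7 J/(mol·K).
ΔU = 2.49×27.7×(501−365) = 9410 J.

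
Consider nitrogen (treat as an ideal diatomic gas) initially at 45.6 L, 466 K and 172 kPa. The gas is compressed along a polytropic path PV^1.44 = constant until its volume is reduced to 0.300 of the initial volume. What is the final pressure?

974 kPa

Polytropic n=1.44: T₂ = T₁(V₁/V₂)^(n−1) = 466×(3.33)^0.44 = 792 K; P₂ = P₁(V₁/V₂)^n = 974 kPa.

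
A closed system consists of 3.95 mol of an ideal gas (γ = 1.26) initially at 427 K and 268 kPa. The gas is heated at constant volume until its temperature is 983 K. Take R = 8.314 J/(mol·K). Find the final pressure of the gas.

617 kPa

V₁ = nRT₁/P₁ = 3.95×8.314×427/268 = 52.3 L.
Isochoric: V stays 52.3 L; P/T = const ⇒ T₂ = 983 K, P₂ = 617 kPa.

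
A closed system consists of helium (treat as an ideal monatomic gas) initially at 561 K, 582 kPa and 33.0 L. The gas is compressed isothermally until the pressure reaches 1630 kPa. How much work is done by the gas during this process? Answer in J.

-19800 J

n = P₁V₁/(RT₁) = 582×33.0/(8.314×561) = 4.12 mol.
Isothermal: T stays 561 K; PV = const ⇒ V₂ = 11.8 L, P₂ = 1630 kPa.
W = nRT ln(V₂/V₁) = 4.12×8.314×561×ln(0.357) = -19800 J.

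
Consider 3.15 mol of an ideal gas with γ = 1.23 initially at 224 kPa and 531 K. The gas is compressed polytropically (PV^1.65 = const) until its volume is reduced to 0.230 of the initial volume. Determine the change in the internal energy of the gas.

96700 J

V₁ = nRT₁/P₁ = 3.15×8.314×531/224 = 62.1 L.
Polytropic n=1.65: T₂ = T₁(V₁/V₂)^(n−1) = 531×(4.35)^0.65 = 1380 K; P₂ = P₁(V₁/V₂)^n = 2530 kPa.
For an ideal gas ΔU = nCvΔT with Cv = R/(γ−1) = 36.1 J/(mol·K).
ΔU = 3.15×36.1×(1380−531) = 96700 J.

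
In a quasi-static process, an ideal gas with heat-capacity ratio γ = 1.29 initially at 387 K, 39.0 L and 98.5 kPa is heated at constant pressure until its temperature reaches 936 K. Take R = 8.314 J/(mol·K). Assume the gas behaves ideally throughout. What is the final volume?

94.3 L

Isobaric: P stays 98.5 kPa; V/T = const ⇒ T₂ = 936 K, V₂ = 94.3 L.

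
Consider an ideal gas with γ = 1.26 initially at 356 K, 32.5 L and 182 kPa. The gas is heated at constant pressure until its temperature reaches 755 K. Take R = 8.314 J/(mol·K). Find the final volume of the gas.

Isobaric: P stays 182 kPa; V/T = const ⇒ T₂ = 755 K, V₂ = 68.9 L.

68.9 L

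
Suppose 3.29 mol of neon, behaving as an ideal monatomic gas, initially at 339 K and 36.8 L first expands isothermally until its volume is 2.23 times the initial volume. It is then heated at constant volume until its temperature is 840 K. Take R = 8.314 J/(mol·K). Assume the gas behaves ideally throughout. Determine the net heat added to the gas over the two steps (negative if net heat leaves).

P₁ = nRT₁/V₁ = 3.29×8.314×339/36.8 = 252 kPa.
Step 1 — Isothermal: T stays 339 K; PV = const ⇒ V₂ = 82.1 L, P₂ = 113 kPa.
ΔU = 0 (ideal gas, T constant).
W = nRT ln(V₂/V₁) = 3.29×8.314×339×ln(2.23) = 7440 J.
Q = ΔU + W = 7440 J.
State after step 1: P = 113 kPa, V = 82.1 L, T = 339 K.
Step 2 — Isochoric: V stays 82.1 L; P/T = const ⇒ T₂ = 840 K, P₂ = 280 kPa.
W = 0 (no volume change).
ΔU = nCvΔT = 3.29×12.5×(840−339) = 20600 J.
Q = ΔU = 20600 J.
Net over both steps: W = 7440 J, Q = 28000 J, ΔU = 20600 J.

28000 J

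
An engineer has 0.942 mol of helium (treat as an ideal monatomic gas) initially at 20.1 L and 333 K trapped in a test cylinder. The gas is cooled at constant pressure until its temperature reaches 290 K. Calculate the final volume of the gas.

P₁ = nRT₁/V₁ = 0.942×8.314×333/20.1 = 130 kPa.
Isobaric: P stays 130 kPa; V/T = const ⇒ T₂ = 290 K, V₂ = 17.5 L.

17.5 L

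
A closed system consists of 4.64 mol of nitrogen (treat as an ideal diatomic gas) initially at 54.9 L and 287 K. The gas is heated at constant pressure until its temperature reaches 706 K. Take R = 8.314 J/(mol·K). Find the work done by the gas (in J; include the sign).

P₁ = nRT₁/V₁ = 4.64×8.314×287/54.9 = 202 kPa.
Isobaric: P stays 202 kPa; V/T = const ⇒ T₂ = 706 K, V₂ = 135 L.
W = PΔV = 202×(135−54.9) kPa·L = 16200 J.

16200 J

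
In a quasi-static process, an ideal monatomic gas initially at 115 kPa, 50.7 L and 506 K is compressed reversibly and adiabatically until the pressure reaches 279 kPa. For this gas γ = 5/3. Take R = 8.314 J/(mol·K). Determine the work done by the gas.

n = P₁V₁/(RT₁) = 115×50.7/(8.314×506) = 1.39 mol.
Adiabatic: T₂/T₁ = (P₂/P₁)^((γ−1)/γ) ⇒ T₂ = 506×(2.43)^0.400 = 721 K; V₂ = 29.8 L.
ΔU = nCvΔT = 1.39×12.5×(721−506) = 3720 J.
Q = 0 for an adiabatic process, so W = −ΔU = -3720 J.

-3720 J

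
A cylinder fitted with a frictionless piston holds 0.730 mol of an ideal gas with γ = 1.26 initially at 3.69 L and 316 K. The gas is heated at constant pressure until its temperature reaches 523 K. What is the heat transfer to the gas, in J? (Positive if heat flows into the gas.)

P₁ = nRT₁/V₁ = 0.730×8.314×316/3.69 = 520 kPa.
Isobaric: P stays 520 kPa; V/T = const ⇒ T₂ = 523 K, V₂ = 6.11 L.
W = PΔV = 520×(6.11−3.69) kPa·L = 1260 J.
ΔU = nCvΔT = 0.730×32.0×(523−316) = 4830 J.
Q = ΔU + W = nCpΔT = 6090 J.

6090 J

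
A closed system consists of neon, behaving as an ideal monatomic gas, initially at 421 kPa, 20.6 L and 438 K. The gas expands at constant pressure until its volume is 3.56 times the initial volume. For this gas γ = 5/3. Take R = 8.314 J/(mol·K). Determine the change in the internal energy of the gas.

n = P₁V₁/(RT₁) = 421×20.6/(8.314×438) = 2.38 mol.
Isobaric: P stays 421 kPa; V/T = const ⇒ T₂ = 1560 K, V₂ = 73.3 L.
For an ideal gas ΔU = nCvΔT with Cv = (3/2)R = 12.5 J/(mol·K).
ΔU = 2.38×12.5×(1560−438) = 33300 J.

33300 J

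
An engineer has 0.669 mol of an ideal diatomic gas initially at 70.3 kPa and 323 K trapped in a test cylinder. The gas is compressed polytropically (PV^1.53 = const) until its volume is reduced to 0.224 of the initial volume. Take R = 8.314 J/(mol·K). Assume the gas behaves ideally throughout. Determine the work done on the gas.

V₁ = nRT₁/P₁ = 0.669×8.314×323/70.3 = 25.6 L.
Polytropic n=1.53: T₂ = T₁(V₁/V₂)^(n−1) = 323×(4.46)^0.53 = 714 K; P₂ = P₁(V₁/V₂)^n = 694 kPa.
W = (P₁V₁−P₂V₂)/(n−1) = (70.3×25.6−694×5.72)/0.53 = -4100 J.
Work done on the gas = −W_by = 4100 J.

4100 J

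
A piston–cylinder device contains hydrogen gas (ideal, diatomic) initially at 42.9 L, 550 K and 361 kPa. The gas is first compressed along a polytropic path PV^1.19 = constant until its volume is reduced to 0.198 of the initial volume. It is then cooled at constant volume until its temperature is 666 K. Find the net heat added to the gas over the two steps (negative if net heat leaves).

n = P₁V₁/(RT₁) = 361×42.9/(8.314×550) = 3.39 mol.
Step 1 — Polytropic n=1.19: T₂ = T₁(V₁/V₂)^(n−1) = 550×(5.05)^0.19 = 748 K; P₂ = P₁(V₁/V₂)^n = 2480 kPa.
W = (P₁V₁−P₂V₂)/(n−1) = (361×42.9−2480×8.49)/0.19 = -29400 J.
ΔU = nCvΔT = 3.39×20.8×(748−550) = 13900 J.
Q = ΔU + W = -15400 J.
State after step 1: P = 2480 kPa, V = 8.49 L, T = 748 K.
Step 2 — Isochoric: V stays 8.49 L; P/T = const ⇒ T₂ = 666 K, P₂ = 2210 kPa.
W = 0 (no volume change).
ΔU = nCvΔT = 3.39×20.8×(666−748) = -5780 J.
Q = ΔU = -5780 J.
Net over both steps: W = -29400 J, Q = -21200 J, ΔU = 8170 J.

-21200 J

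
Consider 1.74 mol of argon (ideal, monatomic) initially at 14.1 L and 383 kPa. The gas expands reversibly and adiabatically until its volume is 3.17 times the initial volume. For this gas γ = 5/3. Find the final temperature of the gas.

173 K

T₁ = P₁V₁/(nR) = 383×14.1/(1.74×8.314) = 373 K.
Adiabatic: TV^(γ−1) = const ⇒ T₂ = 373×(0.315)^0.667 = 173 K; PV^γ = const ⇒ P₂ = 56.0 kPa.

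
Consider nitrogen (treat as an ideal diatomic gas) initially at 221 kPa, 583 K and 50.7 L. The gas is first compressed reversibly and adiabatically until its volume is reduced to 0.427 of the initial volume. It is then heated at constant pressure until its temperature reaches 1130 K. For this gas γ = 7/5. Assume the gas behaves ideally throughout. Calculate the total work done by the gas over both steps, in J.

n = P₁V₁/(RT₁) = 221×50.7/(8.314×583) = 2.31 mol.
Step 1 — Adiabatic: TV^(γ−1) = const ⇒ T₂ = 583×(2.34)^0.400 = 819 K; PV^γ = const ⇒ P₂ = 727 kPa.
ΔU = nCvΔT = 2.31×20.8×(819−583) = 11400 J.
Q = 0 for an adiabatic process, so W = −ΔU = -11400 J.
State after step 1: P = 727 kPa, V = 21.6 L, T = 819 K.
Step 2 — Isobaric: P stays 727 kPa; V/T = const ⇒ T₂ = 1130 K, V₂ = 29.9 L.
W = PΔV = 727×(29.9−21.6) kPa·L = 5970 J.
ΔU = nCvΔT = 2.31×20.8×(1130−819) = 14900 J.
Q = ΔU + W = nCpΔT = 20900 J.
Net over both steps: W = -5390 J, Q = 20900 J, ΔU = 26300 J.

-5390 J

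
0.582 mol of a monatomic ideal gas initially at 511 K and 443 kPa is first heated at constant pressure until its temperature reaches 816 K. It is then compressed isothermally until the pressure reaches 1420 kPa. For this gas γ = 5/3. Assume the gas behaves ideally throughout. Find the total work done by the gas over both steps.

-3120 J

V₁ = nRT₁/P₁ = 0.582×8.314×511/443 = 5.58 L.
Step 1 — Isobaric: P stays 443 kPa; V/T = const ⇒ T₂ = 816 K, V₂ = 8.91 L.
W = PΔV = 443×(8.91−5.58) kPa·L = 1480 J.
ΔU = nCvΔT = 0.582×12.5×(816−511) = 2210 J.
Q = ΔU + W = nCpΔT = 3690 J.
State after step 1: P = 443 kPa, V = 8.91 L, T = 816 K.
Step 2 — Isothermal: T stays 816 K; PV = const ⇒ V₂ = 2.78 L, P₂ = 1420 kPa.
ΔU = 0 (ideal gas, T constant).
W = nRT ln(V₂/V₁) = 0.582×8.314×816×ln(0.312) = -4600 J.
Q = ΔU + W = -4600 J.
Net over both steps: W = -3120 J, Q = -910 J, ΔU = 2210 J.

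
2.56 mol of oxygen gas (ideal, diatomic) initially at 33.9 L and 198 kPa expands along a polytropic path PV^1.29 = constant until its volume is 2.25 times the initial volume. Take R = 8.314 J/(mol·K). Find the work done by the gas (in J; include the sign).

4850 J

T₁ = P₁V₁/(nR) = 198×33.9/(2.56×8.314) = 315 K.
Polytropic n=1.29: T₂ = T₁(V₁/V₂)^(n−1) = 315×(0.444)^0.29 = 249 K; P₂ = P₁(V₁/V₂)^n = 69.6 kPa.
W = (P₁V₁−P₂V₂)/(n−1) = (198×33.9−69.6×76.3)/0.29 = 4850 J.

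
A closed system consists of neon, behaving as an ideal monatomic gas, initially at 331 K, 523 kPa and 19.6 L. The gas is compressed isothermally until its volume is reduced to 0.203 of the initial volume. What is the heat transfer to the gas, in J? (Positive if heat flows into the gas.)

-16300 J

n = P₁V₁/(RT₁) = 523×19.6/(8.314×331) = 3.72 mol.
Isothermal: T stays 331 K; PV = const ⇒ V₂ = 3.98 L, P₂ = 2580 kPa.
ΔU = 0 (ideal gas, T constant).
W = nRT ln(V₂/V₁) = 3.72×8.314×331×ln(0.203) = -16300 J.
Q = ΔU + W = -16300 J.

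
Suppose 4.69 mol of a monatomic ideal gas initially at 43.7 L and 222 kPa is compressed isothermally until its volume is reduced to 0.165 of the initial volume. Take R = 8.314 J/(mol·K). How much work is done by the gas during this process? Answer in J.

T₁ = P₁V₁/(nR) = 222×43.7/(4.69×8.314) = 249 K.
Isothermal: T stays 249 K; PV = const ⇒ V₂ = 7.21 L, P₂ = 1350 kPa.
W = nRT ln(V₂/V₁) = 4.69×8.314×249×ln(0.165) = -17500 J.

-17500 J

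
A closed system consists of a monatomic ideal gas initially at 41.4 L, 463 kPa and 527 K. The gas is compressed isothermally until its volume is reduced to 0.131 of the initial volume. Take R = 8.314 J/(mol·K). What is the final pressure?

Isothermal: T stays 527 K; PV = const ⇒ V₂ = 5.42 L, P₂ = 3530 kPa.

3530 kPa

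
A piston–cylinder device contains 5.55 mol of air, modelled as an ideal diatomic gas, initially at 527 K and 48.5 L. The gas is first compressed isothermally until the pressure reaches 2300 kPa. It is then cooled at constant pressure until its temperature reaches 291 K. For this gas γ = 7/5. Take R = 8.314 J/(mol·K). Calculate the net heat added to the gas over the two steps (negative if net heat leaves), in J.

-75200 J

P₁ = nRT₁/V₁ = 5.55×8.314×527/48.5 = 501 kPa.
Step 1 — Isothermal: T stays 527 K; PV = const ⇒ V₂ = 10.6 L, P₂ = 2300 kPa.
ΔU = 0 (ideal gas, T constant).
W = nRT ln(V₂/V₁) = 5.55×8.314×527×ln(0.218) = -37000 J.
Q = ΔU + W = -37000 J.
State after step 1: P = 2300 kPa, V = 10.6 L, T = 527 K.
Step 2 — Isobaric: P stays 2300 kPa; V/T = const ⇒ T₂ = 291 K, V₂ = 5.84 L.
W = PΔV = 2300×(5.84−10.6) kPa·L = -10900 J.
ΔU = nCvΔT = 5.55×20.8×(291−527) = -27200 J.
Q = ΔU + W = nCpΔT = -38100 J.
Net over both steps: W = -47900 J, Q = -75200 J, ΔU = -27200 J.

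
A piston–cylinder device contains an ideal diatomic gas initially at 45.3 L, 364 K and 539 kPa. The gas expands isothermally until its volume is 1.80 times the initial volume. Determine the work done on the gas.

-14400 J

n = P₁V₁/(RT₁) = 539×45.3/(8.314×364) = 8.07 mol.
Isothermal: T stays 364 K; PV = const ⇒ V₂ = 81.5 L, P₂ = 299 kPa.
W = nRT ln(V₂/V₁) = 8.07×8.314×364×ln(1.80) = 14400 J.
Work done on the gas = −W_by = -14400 J.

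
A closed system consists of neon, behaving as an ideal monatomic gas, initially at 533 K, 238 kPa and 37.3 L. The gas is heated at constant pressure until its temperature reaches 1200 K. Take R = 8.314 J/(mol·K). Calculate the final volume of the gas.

84.0 L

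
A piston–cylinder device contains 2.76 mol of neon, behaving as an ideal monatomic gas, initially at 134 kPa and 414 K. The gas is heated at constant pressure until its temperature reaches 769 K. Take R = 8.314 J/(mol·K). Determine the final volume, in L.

V₁ = nRT₁/P₁ = 2.76×8.314×414/134 = 70.9 L.
Isobaric: P stays 134 kPa; V/T = const ⇒ T₂ = 769 K, V₂ = 132 L.

132 L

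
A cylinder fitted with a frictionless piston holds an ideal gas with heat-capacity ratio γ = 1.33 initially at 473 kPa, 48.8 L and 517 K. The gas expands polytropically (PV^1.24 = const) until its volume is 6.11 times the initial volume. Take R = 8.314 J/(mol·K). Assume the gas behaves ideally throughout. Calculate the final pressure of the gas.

50.1 kPa

Polytropic n=1.24: T₂ = T₁(V₁/V₂)^(n−1) = 517×(0.164)^0.24 = 335 K; P₂ = P₁(V₁/V₂)^n = 50.1 kPa.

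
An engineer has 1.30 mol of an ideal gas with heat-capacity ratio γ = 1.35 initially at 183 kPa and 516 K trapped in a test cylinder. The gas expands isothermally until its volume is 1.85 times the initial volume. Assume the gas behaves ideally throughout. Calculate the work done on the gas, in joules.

V₁ = nRT₁/P₁ = 1.30×8.314×516/183 = 30.5 L.
Isothermal: T stays 516 K; PV = const ⇒ V₂ = 56.4 L, P₂ = 98.9 kPa.
W = nRT ln(V₂/V₁) = 1.30×8.314×516×ln(1.85) = 3430 J.
Work done on the gas = −W_by = -3430 J.

-3430 J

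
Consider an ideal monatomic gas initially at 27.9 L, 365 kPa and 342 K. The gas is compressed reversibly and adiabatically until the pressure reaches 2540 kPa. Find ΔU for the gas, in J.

17900 J

n = P₁V₁/(RT₁) = 365×27.9/(8.314×342) = 3.58 mol.
Adiabatic: T₂/T₁ = (P₂/P₁)^((γ−1)/γ) ⇒ T₂ = 342×(6.96)^0.400 = 743 K; V₂ = 8.71 L.
For an ideal gas ΔU = nCvΔT with Cv = (3/2)R = 12.5 J/(mol·K).
ΔU = 3.58×12.5×(743−342) = 17900 J.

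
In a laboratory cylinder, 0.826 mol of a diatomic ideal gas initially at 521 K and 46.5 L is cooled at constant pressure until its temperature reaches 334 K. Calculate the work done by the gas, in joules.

P₁ = nRT₁/V₁ = 0.826×8.314×521/46.5 = 76.9 kPa.
Isobaric: P stays 76.9 kPa; V/T = const ⇒ T₂ = 334 K, V₂ = 29.8 L.
W = PΔV = 76.9×(29.8−46.5) kPa·L = -1280 J.

-1280 J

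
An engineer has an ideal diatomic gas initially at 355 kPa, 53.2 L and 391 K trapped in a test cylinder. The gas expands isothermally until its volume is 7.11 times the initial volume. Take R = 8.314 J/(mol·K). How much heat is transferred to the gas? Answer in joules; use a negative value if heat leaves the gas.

n = P₁V₁/(RT₁) = 355×53.2/(8.314×391) = 5.81 mol.
Isothermal: T stays 391 K; PV = const ⇒ V₂ = 378 L, P₂ = 49.9 kPa.
ΔU = 0 (ideal gas, T constant).
W = nRT ln(V₂/V₁) = 5.81×8.314×391×ln(7.11) = 37000 J.
Q = ΔU + W = 37000 J.

37000 J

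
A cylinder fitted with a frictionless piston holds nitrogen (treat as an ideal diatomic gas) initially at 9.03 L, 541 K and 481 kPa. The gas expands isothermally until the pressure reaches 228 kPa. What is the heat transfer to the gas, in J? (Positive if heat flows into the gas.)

n = P₁V₁/(RT₁) = 481×9.03/(8.314×541) = 0.966 mol.
Isothermal: T stays 541 K; PV = const ⇒ V₂ = 19.1 L, P₂ = 228 kPa.
ΔU = 0 (ideal gas, T constant).
W = nRT ln(V₂/V₁) = 0.966×8.314×541×ln(2.11) = 3240 J.
Q = ΔU + W = 3240 J.

3240 J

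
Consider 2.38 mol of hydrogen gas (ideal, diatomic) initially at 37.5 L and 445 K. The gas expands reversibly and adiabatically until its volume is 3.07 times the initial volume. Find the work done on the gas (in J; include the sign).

-7960 J

P₁ = nRT₁/V₁ = 2.38×8.314×445/37.5 = 235 kPa.
Adiabatic: TV^(γ−1) = const ⇒ T₂ = 445×(0.326)^0.400 = 284 K; PV^γ = const ⇒ P₂ = 48.8 kPa.
ΔU = nCvΔT = 2.38×20.8×(284−445) = -7960 J.
Q = 0 for an adiabatic process, so W = −ΔU = 7960 J.
Work done on the gas = −W_by = -7960 J.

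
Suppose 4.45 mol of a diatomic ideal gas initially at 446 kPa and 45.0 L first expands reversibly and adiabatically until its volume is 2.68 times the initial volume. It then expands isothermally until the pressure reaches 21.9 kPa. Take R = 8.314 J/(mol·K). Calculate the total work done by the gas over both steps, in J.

T₁ = P₁V₁/(nR) = 446×45.0/(4.45×8.314) = 542 K.
Step 1 — Adiabatic: TV^(γ−1) = const ⇒ T₂ = 542×(0.373)^0.400 = 366 K; PV^γ = const ⇒ P₂ = 112 kPa.
ΔU = nCvΔT = 4.45×20.8×(366−542) = -16400 J.
Q = 0 for an adiabatic process, so W = −ΔU = 16400 J.
State after step 1: P = 112 kPa, V = 121 L, T = 366 K.
Step 2 — Isothermal: T stays 366 K; PV = const ⇒ V₂ = 618 L, P₂ = 21.9 kPa.
ΔU = 0 (ideal gas, T constant).
W = nRT ln(V₂/V₁) = 4.45×8.314×366×ln(5.12) = 22100 J.
Q = ΔU + W = 22100 J.
Net over both steps: W = 38500 J, Q = 22100 J, ΔU = -16400 J.

38500 J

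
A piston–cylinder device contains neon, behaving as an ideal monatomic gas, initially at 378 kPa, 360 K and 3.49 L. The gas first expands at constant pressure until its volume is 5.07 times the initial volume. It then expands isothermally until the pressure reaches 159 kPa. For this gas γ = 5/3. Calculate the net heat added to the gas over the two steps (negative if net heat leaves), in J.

19200 J

n = P₁V₁/(RT₁) = 378×3.49/(8.314×360) = 0.441 mol.
Step 1 — Isobaric: P stays 378 kPa; V/T = const ⇒ T₂ = 1830 K, V₂ = 17.7 L.
W = PΔV = 378×(17.7−3.49) kPa·L = 5370 J.
ΔU = nCvΔT = 0.441×12.5×(1830−360) = 8050 J.
Q = ΔU + W = nCpΔT = 13400 J.
State after step 1: P = 378 kPa, V = 17.7 L, T = 1830 K.
Step 2 — Isothermal: T stays 1830 K; PV = const ⇒ V₂ = 42.1 L, P₂ = 159 kPa.
ΔU = 0 (ideal gas, T constant).
W = nRT ln(V₂/V₁) = 0.441×8.314×1830×ln(2.38) = 5790 J.
Q = ΔU + W = 5790 J.
Net over both steps: W = 11200 J, Q = 19200 J, ΔU = 8050 J.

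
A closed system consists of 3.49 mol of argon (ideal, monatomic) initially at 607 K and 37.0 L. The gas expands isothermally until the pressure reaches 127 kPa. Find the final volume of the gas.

P₁ = nRT₁/V₁ = 3.49×8.314×607/37.0 = 476 kPa.
Isothermal: T stays 607 K; PV = const ⇒ V₂ = 139 L, P₂ = 127 kPa.

139 L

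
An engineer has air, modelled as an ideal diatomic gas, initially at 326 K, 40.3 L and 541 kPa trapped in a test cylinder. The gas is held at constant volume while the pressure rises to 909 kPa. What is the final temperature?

548 K

Isochoric: V stays 40.3 L; P/T = const ⇒ T₂ = 548 K, P₂ = 909 kPa.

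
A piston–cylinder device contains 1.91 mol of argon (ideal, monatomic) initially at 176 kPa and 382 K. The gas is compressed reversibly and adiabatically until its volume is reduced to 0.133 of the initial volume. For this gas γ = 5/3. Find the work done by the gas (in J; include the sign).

V₁ = nRT₁/P₁ = 1.91×8.314×382/176 = 34.5 L.
Adiabatic: TV^(γ−1) = const ⇒ T₂ = 382×(7.52)^0.667 = 1470 K; PV^γ = const ⇒ P₂ = 5080 kPa.
ΔU = nCvΔT = 1.91×12.5×(1470−382) = 25800 J.
Q = 0 for an adiabatic process, so W = −ΔU = -25800 J.

-25800 J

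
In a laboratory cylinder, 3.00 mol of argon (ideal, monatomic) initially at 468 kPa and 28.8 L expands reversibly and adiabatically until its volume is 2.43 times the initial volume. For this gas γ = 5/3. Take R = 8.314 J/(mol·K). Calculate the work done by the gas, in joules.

9030 J

T₁ = P₁V₁/(nR) = 468×28.8/(3.00×8.314) = 540 K.
Adiabatic: TV^(γ−1) = const ⇒ T₂ = 540×(0.412)^0.667 = 299 K; PV^γ = const ⇒ P₂ = 107 kPa.
ΔU = nCvΔT = 3.00×12.5×(299−540) = -9030 J.
Q = 0 for an adiabatic process, so W = −ΔU = 9030 J.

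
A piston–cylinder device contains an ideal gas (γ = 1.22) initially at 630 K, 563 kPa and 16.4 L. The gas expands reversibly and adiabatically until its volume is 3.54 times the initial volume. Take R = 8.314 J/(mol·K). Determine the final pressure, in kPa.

120 kPa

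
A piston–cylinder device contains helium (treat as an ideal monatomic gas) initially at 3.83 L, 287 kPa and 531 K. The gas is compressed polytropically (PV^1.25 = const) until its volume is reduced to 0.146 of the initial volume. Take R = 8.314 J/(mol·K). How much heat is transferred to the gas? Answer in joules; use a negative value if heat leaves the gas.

n = P₁V₁/(RT₁) = 287×3.83/(8.314×531) = 0.249 mol.
Polytropic n=1.25: T₂ = T₁(V₁/V₂)^(n−1) = 531×(6.85)^0.25 = 859 K; P₂ = P₁(V₁/V₂)^n = 3180 kPa.
W = (P₁V₁−P₂V₂)/(n−1) = (287×3.83−3180×0.559)/0.25 = -2720 J.
ΔU = nCvΔT = 0.249×12.5×(859−531) = 1020 J.
Q = ΔU + W = -1700 J.

-1700 J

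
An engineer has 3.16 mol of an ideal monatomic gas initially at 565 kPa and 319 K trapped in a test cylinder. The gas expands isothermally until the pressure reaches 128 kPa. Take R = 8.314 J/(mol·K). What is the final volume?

65.5 L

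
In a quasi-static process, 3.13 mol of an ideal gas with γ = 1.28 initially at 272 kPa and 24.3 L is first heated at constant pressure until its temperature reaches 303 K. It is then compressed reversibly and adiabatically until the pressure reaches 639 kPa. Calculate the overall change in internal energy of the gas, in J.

T₁ = P₁V₁/(nR) = 272×24.3/(3.13×8.314) = 254 K.
Step 1 — Isobaric: P stays 272 kPa; V/T = const ⇒ T₂ = 303 K, V₂ = 29.0 L.
W = PΔV = 272×(29.0−24.3) kPa·L = 1280 J.
ΔU = nCvΔT = 3.13×29.7×(303−254) = 4550 J.
Q = ΔU + W = nCpΔT = 5830 J.
State after step 1: P = 272 kPa, V = 29.0 L, T = 303 K.
Step 2 — Adiabatic: T₂/T₁ = (P₂/P₁)^((γ−1)/γ) ⇒ T₂ = 303×(2.35)^0.219 = 365 K; V₂ = 14.9 L.
ΔU = nCvΔT = 3.13×29.7×(365−303) = 5780 J.
Q = 0 for an adiabatic process, so W = −ΔU = -5780 J.
Net over both steps: W = -4510 J, Q = 5830 J, ΔU = 10300 J.

10300 J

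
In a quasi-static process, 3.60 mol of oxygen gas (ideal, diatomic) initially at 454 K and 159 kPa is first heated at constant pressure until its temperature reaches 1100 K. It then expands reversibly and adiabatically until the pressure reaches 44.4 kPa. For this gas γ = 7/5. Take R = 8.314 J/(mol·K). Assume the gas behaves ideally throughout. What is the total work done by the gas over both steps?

V₁ = nRT₁/P₁ = 3.60×8.314×454/159 = 85.5 L.
Step 1 — Isobaric: P stays 159 kPa; V/T = const ⇒ T₂ = 1100 K, V₂ = 207 L.
W = PΔV = 159×(207−85.5) kPa·L = 19300 J.
ΔU = nCvΔT = 3.60×20.8×(1100−454) = 48300 J.
Q = ΔU + W = nCpΔT = 67700 J.
State after step 1: P = 159 kPa, V = 207 L, T = 1100 K.
Step 2 — Adiabatic: T₂/T₁ = (P₂/P₁)^((γ−1)/γ) ⇒ T₂ = 1100×(0.279)^0.286 = 764 K; V₂ = 515 L.
ΔU = nCvΔT = 3.60×20.8×(764−1100) = -25100 J.
Q = 0 for an adiabatic process, so W = −ΔU = 25100 J.
Net over both steps: W = 44500 J, Q = 67700 J, ΔU = 23200 J.

44500 J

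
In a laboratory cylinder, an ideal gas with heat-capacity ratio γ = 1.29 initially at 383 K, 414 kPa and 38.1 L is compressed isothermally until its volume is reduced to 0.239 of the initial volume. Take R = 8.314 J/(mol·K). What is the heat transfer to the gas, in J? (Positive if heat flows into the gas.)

-22600 J

n = P₁V₁/(RT₁) = 414×38.1/(8.314×383) = 4.95 mol.
Isothermal: T stays 383 K; PV = const ⇒ V₂ = 9.11 L, P₂ = 1730 kPa.
ΔU = 0 (ideal gas, T constant).
W = nRT ln(V₂/V₁) = 4.95×8.314×383×ln(0.239) = -22600 J.
Q = ΔU + W = -22600 J.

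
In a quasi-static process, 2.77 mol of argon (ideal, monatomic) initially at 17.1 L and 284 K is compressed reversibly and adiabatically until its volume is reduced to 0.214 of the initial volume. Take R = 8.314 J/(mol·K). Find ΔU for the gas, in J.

17600 J

P₁ = nRT₁/V₁ = 2.77×8.314×284/17.1 = 382 kPa.
Adiabatic: TV^(γ−1) = const ⇒ T₂ = 284×(4.67)^0.667 = 794 K; PV^γ = const ⇒ P₂ = 5000 kPa.
For an ideal gas ΔU = nCvΔT with Cv = (3/2)R = 12.5 J/(mol·K).
ΔU = 2.77×12.5×(794−284) = 17600 J.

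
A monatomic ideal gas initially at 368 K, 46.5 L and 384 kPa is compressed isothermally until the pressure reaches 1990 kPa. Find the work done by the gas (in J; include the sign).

n = P₁V₁/(RT₁) = 384×46.5/(8.314×368) = 5.84 mol.
Isothermal: T stays 368 K; PV = const ⇒ V₂ = 8.97 L, P₂ = 1990 kPa.
W = nRT ln(V₂/V₁) = 5.84×8.314×368×ln(0.193) = -29400 J.

-29400 J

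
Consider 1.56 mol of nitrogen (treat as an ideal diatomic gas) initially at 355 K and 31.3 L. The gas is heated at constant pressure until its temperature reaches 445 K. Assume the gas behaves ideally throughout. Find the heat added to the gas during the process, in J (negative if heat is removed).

P₁ = nRT₁/V₁ = 1.56×8.314×355/31.3 = 147 kPa.
Isobaric: P stays 147 kPa; V/T = const ⇒ T₂ = 445 K, V₂ = 39.2 L.
W = PΔV = 147×(39.2−31.3) kPa·L = 1170 J.
ΔU = nCvΔT = 1.56×20.8×(445−355) = 2920 J.
Q = ΔU + W = nCpΔT = 4090 J.

4090 J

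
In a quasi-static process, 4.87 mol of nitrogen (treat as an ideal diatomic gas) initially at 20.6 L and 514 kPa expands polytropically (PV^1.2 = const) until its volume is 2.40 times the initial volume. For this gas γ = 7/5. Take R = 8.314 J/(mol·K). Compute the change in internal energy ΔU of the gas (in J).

-4250 J

T₁ = P₁V₁/(nR) = 514×20.6/(4.87×8.314) = 262 K.
Polytropic n=1.2: T₂ = T₁(V₁/V₂)^(n−1) = 262×(0.417)^0.20 = 220 K; P₂ = P₁(V₁/V₂)^n = 180 kPa.
For an ideal gas ΔU = nCvΔT with Cv = (5/2)R = 20.8 J/(mol·K).
ΔU = 4.87×20.8×(220−262) = -4250 J.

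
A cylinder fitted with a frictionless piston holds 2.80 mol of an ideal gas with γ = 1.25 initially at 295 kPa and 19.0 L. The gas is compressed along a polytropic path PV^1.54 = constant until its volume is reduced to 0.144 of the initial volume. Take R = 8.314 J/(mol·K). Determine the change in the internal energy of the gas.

41400 J

T₁ = P₁V₁/(nR) = 295×19.0/(2.80×8.314) = 241 K.
Polytropic n=1.54: T₂ = T₁(V₁/V₂)^(n−1) = 241×(6.94)^0.54 = 686 K; P₂ = P₁(V₁/V₂)^n = 5830 kPa.
For an ideal gas ΔU = nCvΔT with Cv = R/(γ−1) = 33.3 J/(mol·K).
ΔU = 2.80×33.3×(686−241) = 41400 J.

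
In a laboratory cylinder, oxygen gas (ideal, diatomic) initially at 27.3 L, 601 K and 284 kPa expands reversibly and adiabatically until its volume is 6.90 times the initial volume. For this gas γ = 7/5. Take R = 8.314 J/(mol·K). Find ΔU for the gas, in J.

-10400 J

n = P₁V₁/(RT₁) = 284×27.3/(8.314×601) = 1.55 mol.
Adiabatic: TV^(γ−1) = const ⇒ T₂ = 601×(0.145)^0.400 = 278 K; PV^γ = const ⇒ P₂ = 19.0 kPa.
For an ideal gas ΔU = nCvΔT with Cv = (5/2)R = 20.8 J/(mol·K).
ΔU = 1.55×20.8×(278−601) = -10400 J.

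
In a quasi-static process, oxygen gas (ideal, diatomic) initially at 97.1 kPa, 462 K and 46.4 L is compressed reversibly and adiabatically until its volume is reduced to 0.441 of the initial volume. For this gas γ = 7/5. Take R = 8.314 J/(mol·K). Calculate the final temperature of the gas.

641 K

Adiabatic: TV^(γ−1) = const ⇒ T₂ = 462×(2.27)^0.400 = 641 K; PV^γ = const ⇒ P₂ = 305 kPa.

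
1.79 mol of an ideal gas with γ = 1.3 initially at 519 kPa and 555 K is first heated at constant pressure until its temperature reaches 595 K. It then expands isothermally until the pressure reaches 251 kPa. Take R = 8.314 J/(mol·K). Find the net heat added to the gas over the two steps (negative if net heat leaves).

9010 J

V₁ = nRT₁/P₁ = 1.79×8.314×555/519 = 15.9 L.
Step 1 — Isobaric: P stays 519 kPa; V/T = const ⇒ T₂ = 595 K, V₂ = 17.1 L.
W = PΔV = 519×(17.1−15.9) kPa·L = 595 J.
ΔU = nCvΔT = 1.79×27.7×(595−555) = 1980 J.
Q = ΔU + W = nCpΔT = 2580 J.
State after step 1: P = 519 kPa, V = 17.1 L, T = 595 K.
Step 2 — Isothermal: T stays 595 K; PV = const ⇒ V₂ = 35.3 L, P₂ = 251 kPa.
ΔU = 0 (ideal gas, T constant).
W = nRT ln(V₂/V₁) = 1.79×8.314×595×ln(2.07) = 6430 J.
Q = ΔU + W = 6430 J.
Net over both steps: W = 7030 J, Q = 9010 J, ΔU = 1980 J.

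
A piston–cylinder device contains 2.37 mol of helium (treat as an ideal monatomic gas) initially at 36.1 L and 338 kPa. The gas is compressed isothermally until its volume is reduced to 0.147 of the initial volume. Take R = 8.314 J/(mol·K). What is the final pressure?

T₁ = P₁V₁/(nR) = 338×36.1/(2.37×8.314) = 619 K.
Isothermal: T stays 619 K; PV = const ⇒ V₂ = 5.31 L, P₂ = 2300 kPa.

2300 kPa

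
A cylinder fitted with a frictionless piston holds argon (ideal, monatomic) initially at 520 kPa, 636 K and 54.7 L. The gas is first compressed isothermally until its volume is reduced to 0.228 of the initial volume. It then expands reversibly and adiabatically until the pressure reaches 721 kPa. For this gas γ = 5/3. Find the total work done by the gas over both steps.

n = P₁V₁/(RT₁) = 520×54.7/(8.314×636) = 5.38 mol.
Step 1 — Isothermal: T stays 636 K; PV = const ⇒ V₂ = 12.5 L, P₂ = 2280 kPa.
ΔU = 0 (ideal gas, T constant).
W = nRT ln(V₂/V₁) = 5.38×8.314×636×ln(0.228) = -42100 J.
Q = ΔU + W = -42100 J.
State after step 1: P = 2280 kPa, V = 12.5 L, T = 636 K.
Step 2 — Adiabatic: T₂/T₁ = (P₂/P₁)^((γ−1)/γ) ⇒ T₂ = 636×(0.316)^0.400 = 401 K; V₂ = 24.9 L.
ΔU = nCvΔT = 5.38×12.5×(401−636) = -15700 J.
Q = 0 for an adiabatic process, so W = −ΔU = 15700 J.
Net over both steps: W = -26300 J, Q = -42100 J, ΔU = -15700 J.

-26300 J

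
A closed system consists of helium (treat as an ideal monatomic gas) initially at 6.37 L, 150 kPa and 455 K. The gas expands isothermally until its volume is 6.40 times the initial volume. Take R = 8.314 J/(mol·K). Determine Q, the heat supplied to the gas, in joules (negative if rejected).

n = P₁V₁/(RT₁) = 150×6.37/(8.314×455) = 0.253 mol.
Isothermal: T stays 455 K; PV = const ⇒ V₂ = 40.8 L, P₂ = 23.4 kPa.
ΔU = 0 (ideal gas, T constant).
W = nRT ln(V₂/V₁) = 0.253×8.314×455×ln(6.40) = 1770 J.
Q = ΔU + W = 1770 J.

1770 J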